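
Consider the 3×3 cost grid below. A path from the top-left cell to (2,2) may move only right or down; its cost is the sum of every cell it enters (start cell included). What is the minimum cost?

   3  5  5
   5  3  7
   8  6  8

Best path: r0c0 → r0c1 → r1c1 → r2c1 → r2c2
Cost: 3 + 5 + 3 + 6 + 8 = 25

25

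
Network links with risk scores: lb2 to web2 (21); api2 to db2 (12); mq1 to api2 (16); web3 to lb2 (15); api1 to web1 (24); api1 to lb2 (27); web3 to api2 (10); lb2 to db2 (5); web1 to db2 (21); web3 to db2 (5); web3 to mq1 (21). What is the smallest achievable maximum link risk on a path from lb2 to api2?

Some routes from lb2 to api2:
lb2 -> web3 -> db2 -> api2: max(15, 5, 12) = 15
lb2 -> web3 -> api2: max(15, 10) = 15
lb2 -> db2 -> web3 -> api2: max(5, 5, 10) = 10
lb2 -> db2 -> api2: max(5, 12) = 12
lb2 -> web3 -> mq1 -> api2: max(15, 21, 16) = 21
lb2 -> db2 -> web3 -> mq1 -> api2: max(5, 5, 21, 16) = 21
The minimum achievable maximum is 10.

10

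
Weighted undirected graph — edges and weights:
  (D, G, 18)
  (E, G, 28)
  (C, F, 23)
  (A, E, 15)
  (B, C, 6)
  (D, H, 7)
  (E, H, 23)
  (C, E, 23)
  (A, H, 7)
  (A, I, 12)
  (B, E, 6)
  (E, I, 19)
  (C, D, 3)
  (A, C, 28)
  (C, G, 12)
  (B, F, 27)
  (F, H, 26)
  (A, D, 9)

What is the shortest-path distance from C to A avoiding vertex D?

Checking several routes:
C→E→A: 23 + 15 = 38
C→A: 28
C→B→E→A: 6 + 6 + 15 = 27
The minimum is 27.

27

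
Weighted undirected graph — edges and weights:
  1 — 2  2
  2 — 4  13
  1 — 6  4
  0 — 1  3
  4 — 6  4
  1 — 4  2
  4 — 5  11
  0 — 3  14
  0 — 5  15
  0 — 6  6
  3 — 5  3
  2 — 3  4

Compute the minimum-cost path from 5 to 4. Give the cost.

11

A few of the 5→4 routes:
5→3→2→1→4: 3 + 4 + 2 + 2 = 11
5→4: 11
5→3→2→1→6→4: 3 + 4 + 2 + 4 + 4 = 17
Best route has total 11.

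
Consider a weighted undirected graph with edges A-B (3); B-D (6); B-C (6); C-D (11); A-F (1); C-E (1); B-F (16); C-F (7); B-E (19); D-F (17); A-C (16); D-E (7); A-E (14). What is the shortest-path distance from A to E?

9

Comparing a few candidate routes:
A-F-C-E: 1 + 7 + 1 = 9
A-B-D-E: 3 + 6 + 7 = 16
A-E: 14
A-B-C-E: 3 + 6 + 1 = 10
Best route has total 9.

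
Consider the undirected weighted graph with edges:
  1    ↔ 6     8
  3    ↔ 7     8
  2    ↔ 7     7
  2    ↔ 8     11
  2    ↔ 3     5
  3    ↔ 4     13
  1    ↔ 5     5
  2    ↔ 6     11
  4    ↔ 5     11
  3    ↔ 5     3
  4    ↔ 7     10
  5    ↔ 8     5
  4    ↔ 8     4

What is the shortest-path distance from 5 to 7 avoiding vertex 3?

Comparing a few candidate routes:
5 -> 8 -> 2 -> 7: 5 + 11 + 7 = 23
5 -> 4 -> 7: 11 + 10 = 21
5 -> 8 -> 4 -> 7: 5 + 4 + 10 = 19
Shortest: 19.

19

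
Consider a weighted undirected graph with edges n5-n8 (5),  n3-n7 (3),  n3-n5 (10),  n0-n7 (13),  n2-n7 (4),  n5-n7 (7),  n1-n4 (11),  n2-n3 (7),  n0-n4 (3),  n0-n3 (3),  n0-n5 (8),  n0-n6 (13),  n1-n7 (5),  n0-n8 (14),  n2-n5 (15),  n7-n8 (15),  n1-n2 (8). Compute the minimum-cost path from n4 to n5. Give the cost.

Some routes from n4 to n5:
n4 - n0 - n5: 3 + 8 = 11
n4 - n0 - n3 - n5: 3 + 3 + 10 = 16
n4 - n0 - n8 - n5: 3 + 14 + 5 = 22
n4 - n0 - n3 - n7 - n5: 3 + 3 + 3 + 7 = 16
Best route has total 11.

11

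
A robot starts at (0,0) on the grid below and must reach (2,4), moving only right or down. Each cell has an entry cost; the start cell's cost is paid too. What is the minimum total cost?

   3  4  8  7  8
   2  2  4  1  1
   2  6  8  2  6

Path [0,0] → [1,0] → [1,1] → [1,2] → [1,3] → [1,4] → [2,4]: 3 + 2 + 2 + 4 + 1 + 1 + 6 = 19.
For comparison, the top-then-right route costs 37.

19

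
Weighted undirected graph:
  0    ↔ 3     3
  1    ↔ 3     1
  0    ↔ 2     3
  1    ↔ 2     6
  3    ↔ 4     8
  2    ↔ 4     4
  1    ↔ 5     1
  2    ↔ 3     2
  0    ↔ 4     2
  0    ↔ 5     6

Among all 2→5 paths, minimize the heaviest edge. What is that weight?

A few of the 2→5 routes:
2→3→1→5: max(2, 1, 1) = 2
2→4→0→3→1→5: max(4, 2, 3, 1, 1) = 4
2→0→3→1→5: max(3, 3, 1, 1) = 3
Smallest bottleneck: 2.

2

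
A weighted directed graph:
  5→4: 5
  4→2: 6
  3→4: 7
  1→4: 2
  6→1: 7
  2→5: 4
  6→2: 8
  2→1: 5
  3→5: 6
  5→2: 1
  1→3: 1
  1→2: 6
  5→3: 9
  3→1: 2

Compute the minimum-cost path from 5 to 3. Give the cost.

7

Routes from 5 to 3:
5 -> 2 -> 1 -> 3: 1 + 5 + 1 = 7
5 -> 3: 9
5 -> 4 -> 2 -> 1 -> 3: 5 + 6 + 5 + 1 = 17
The minimum is 7.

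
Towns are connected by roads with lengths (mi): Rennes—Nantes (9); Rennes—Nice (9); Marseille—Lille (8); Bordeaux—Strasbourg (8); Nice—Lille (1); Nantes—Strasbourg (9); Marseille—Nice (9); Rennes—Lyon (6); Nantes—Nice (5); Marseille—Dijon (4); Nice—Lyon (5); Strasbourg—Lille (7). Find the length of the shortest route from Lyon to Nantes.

Checking several routes:
Lyon - Rennes - Nice - Nantes: 6 + 9 + 5 = 20
Lyon - Nice - Rennes - Nantes: 5 + 9 + 9 = 23
Lyon - Rennes - Nantes: 6 + 9 = 15
Lyon - Nice - Lille - Strasbourg - Nantes: 5 + 1 + 7 + 9 = 22
Lyon - Nice - Nantes: 5 + 5 = 10
The minimum is 10 mi.

10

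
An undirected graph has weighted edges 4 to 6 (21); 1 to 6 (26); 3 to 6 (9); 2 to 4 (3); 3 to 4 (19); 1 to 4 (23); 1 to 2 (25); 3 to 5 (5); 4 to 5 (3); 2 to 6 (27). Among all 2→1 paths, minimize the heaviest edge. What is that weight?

23

Checking several routes:
2 -> 4 -> 1: max(3, 23) = 23
2 -> 4 -> 6 -> 1: max(3, 21, 26) = 26
2 -> 4 -> 5 -> 3 -> 6 -> 1: max(3, 3, 5, 9, 26) = 26
2 -> 4 -> 3 -> 6 -> 1: max(3, 19, 9, 26) = 26
2 -> 1: max(25) = 25
The minimum achievable maximum is 23.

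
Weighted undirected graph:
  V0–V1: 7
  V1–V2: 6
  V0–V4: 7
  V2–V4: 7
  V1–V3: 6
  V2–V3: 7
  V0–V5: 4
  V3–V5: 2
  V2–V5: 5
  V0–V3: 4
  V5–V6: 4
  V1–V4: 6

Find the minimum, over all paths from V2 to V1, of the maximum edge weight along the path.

Some routes from V2 to V1:
V2 - V5 - V3 - V1: max(5, 2, 6) = 6
V2 - V1: max(6) = 6
V2 - V4 - V0 - V1: max(7, 7, 7) = 7
V2 - V5 - V0 - V3 - V1: max(5, 4, 4, 6) = 6
Best route has worst link 6.

6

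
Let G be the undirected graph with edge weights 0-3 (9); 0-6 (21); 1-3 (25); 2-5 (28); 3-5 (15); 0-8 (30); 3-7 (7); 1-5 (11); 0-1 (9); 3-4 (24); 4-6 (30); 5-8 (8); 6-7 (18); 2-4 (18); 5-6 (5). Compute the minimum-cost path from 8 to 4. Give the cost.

Comparing a few candidate routes:
8 → 5 → 3 → 4: 8 + 15 + 24 = 47
8 → 5 → 2 → 4: 8 + 28 + 18 = 54
8 → 5 → 6 → 4: 8 + 5 + 30 = 43
The minimum is 43.

43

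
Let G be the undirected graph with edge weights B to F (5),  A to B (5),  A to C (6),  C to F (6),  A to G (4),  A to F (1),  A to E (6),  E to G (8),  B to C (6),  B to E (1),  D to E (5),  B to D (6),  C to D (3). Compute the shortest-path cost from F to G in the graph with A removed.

Some routes from F to G avoiding A:
F-C-D-E-G: 6 + 3 + 5 + 8 = 22
F-B-E-G: 5 + 1 + 8 = 14
F-C-B-E-G: 6 + 6 + 1 + 8 = 21
Shortest: 14.

14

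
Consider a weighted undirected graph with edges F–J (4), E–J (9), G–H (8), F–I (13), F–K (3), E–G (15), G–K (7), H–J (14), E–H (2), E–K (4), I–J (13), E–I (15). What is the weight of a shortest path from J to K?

Some routes from J to K:
J-H-E-K: 14 + 2 + 4 = 20
J-I-F-K: 13 + 13 + 3 = 29
J-E-H-G-K: 9 + 2 + 8 + 7 = 26
J-H-G-K: 14 + 8 + 7 = 29
J-E-K: 9 + 4 = 13
J-F-K: 4 + 3 = 7
The minimum is 7.

7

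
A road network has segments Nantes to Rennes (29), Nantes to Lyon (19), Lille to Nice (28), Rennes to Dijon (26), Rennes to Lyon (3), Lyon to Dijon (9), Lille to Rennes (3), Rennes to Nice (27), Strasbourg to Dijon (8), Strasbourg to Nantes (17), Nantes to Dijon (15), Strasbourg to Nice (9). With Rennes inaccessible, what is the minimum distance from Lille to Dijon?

Candidate routes:
Lille-Nice-Strasbourg-Dijon: 28 + 9 + 8 = 45
Lille-Nice-Strasbourg-Nantes-Dijon: 28 + 9 + 17 + 15 = 69
Lille-Nice-Strasbourg-Nantes-Lyon-Dijon: 28 + 9 + 17 + 19 + 9 = 82
The minimum is 45 km.

45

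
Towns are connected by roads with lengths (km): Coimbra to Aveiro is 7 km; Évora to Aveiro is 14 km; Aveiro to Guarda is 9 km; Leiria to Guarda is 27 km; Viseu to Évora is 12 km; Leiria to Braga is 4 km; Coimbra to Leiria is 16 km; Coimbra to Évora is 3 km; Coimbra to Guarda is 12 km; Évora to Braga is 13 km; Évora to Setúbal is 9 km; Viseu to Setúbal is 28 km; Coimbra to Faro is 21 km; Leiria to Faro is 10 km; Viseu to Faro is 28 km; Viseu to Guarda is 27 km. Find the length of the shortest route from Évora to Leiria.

17

Some routes from Évora to Leiria:
Évora -> Aveiro -> Coimbra -> Leiria: 14 + 7 + 16 = 37
Évora -> Coimbra -> Faro -> Leiria: 3 + 21 + 10 = 34
Évora -> Coimbra -> Guarda -> Leiria: 3 + 12 + 27 = 42
Évora -> Braga -> Leiria: 13 + 4 = 17
Évora -> Coimbra -> Leiria: 3 + 16 = 19
Shortest: 17 km.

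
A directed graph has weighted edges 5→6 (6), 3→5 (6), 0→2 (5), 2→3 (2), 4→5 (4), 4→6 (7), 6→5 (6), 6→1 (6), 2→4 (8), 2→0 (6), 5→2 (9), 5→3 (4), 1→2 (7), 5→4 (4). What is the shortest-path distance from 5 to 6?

Routes from 5 to 6:
5 → 6: 6
5 → 4 → 6: 4 + 7 = 11
5 → 2 → 4 → 6: 9 + 8 + 7 = 24
Shortest: 6.

6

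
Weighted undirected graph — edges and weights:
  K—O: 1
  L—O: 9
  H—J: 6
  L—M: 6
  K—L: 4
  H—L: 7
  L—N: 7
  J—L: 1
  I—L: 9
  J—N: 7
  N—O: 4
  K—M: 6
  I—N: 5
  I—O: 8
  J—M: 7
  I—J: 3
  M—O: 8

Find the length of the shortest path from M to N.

11

A few of the M→N routes:
M - L - J - N: 6 + 1 + 7 = 14
M - K - O - N: 6 + 1 + 4 = 11
M - O - N: 8 + 4 = 12
M - J - N: 7 + 7 = 14
M - L - N: 6 + 7 = 13
Shortest: 11.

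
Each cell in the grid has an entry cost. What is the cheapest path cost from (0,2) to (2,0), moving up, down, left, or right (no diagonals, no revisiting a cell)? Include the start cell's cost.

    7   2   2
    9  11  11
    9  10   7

Take (0,2) (0,1) (0,0) (1,0) (2,0) for a total of 2 + 2 + 7 + 9 + 9 = 29.

29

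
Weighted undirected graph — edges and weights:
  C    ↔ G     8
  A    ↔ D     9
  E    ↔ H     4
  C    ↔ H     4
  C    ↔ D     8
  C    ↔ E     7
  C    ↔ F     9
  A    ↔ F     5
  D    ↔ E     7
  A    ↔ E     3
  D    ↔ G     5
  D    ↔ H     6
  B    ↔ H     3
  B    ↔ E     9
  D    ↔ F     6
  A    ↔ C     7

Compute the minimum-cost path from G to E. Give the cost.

12

Comparing a few candidate routes:
G → C → A → E: 8 + 7 + 3 = 18
G → C → E: 8 + 7 = 15
G → D → H → E: 5 + 6 + 4 = 15
G → C → H → E: 8 + 4 + 4 = 16
G → D → A → E: 5 + 9 + 3 = 17
G → D → E: 5 + 7 = 12
The minimum is 12.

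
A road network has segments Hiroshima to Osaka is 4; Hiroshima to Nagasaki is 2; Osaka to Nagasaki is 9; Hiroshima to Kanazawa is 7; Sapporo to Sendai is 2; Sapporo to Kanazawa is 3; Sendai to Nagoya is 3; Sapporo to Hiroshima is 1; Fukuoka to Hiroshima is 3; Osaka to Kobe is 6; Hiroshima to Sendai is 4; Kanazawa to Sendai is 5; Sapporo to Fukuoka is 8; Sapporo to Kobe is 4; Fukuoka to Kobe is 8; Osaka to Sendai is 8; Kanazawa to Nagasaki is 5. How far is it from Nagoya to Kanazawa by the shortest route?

A few of the Nagoya→Kanazawa routes:
Nagoya→Sendai→Sapporo→Hiroshima→Nagasaki→Kanazawa: 3 + 2 + 1 + 2 + 5 = 13
Nagoya→Sendai→Kanazawa: 3 + 5 = 8
Nagoya→Sendai→Hiroshima→Kanazawa: 3 + 4 + 7 = 14
Nagoya→Sendai→Sapporo→Hiroshima→Kanazawa: 3 + 2 + 1 + 7 = 13
Nagoya→Sendai→Sapporo→Kanazawa: 3 + 2 + 3 = 8
Nagoya→Sendai→Hiroshima→Sapporo→Kanazawa: 3 + 4 + 1 + 3 = 11
Shortest: 8.

8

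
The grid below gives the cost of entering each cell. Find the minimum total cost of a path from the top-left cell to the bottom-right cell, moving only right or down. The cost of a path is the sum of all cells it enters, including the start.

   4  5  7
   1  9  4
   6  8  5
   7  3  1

22

Cheapest: (0,0) (1,0) (2,0) (3,0) (3,1) (3,2)
  4 + 1 + 6 + 7 + 3 + 1 = 22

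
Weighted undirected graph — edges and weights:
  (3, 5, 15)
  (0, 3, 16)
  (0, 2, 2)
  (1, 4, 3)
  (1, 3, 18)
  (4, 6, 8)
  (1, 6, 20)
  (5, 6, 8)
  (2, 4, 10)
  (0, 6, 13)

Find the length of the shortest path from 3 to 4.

A few of the 3→4 routes:
3-1-4: 18 + 3 = 21
3-1-6-4: 18 + 20 + 8 = 46
3-0-2-4: 16 + 2 + 10 = 28
3-5-6-4: 15 + 8 + 8 = 31
3-0-6-4: 16 + 13 + 8 = 37
3-5-6-1-4: 15 + 8 + 20 + 3 = 46
Shortest: 21.

21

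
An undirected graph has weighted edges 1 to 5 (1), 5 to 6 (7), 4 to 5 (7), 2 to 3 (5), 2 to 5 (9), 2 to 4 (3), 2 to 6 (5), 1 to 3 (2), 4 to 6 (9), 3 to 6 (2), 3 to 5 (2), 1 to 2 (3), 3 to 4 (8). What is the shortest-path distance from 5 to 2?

4

Comparing a few candidate routes:
5 → 3 → 2: 2 + 5 = 7
5 → 3 → 1 → 2: 2 + 2 + 3 = 7
5 → 1 → 3 → 2: 1 + 2 + 5 = 8
5 → 1 → 2: 1 + 3 = 4
The minimum is 4.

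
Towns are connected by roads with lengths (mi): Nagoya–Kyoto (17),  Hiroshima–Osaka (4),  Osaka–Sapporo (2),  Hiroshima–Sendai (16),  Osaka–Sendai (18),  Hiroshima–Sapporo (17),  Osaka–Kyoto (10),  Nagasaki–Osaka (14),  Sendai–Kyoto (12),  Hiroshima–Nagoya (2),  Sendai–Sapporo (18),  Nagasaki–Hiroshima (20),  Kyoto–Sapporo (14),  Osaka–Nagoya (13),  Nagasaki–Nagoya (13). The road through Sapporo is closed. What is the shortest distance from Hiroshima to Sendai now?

16

Checking several routes:
Hiroshima→Sendai: 16
Hiroshima→Osaka→Sendai: 4 + 18 = 22
Hiroshima→Nagoya→Kyoto→Sendai: 2 + 17 + 12 = 31
Hiroshima→Osaka→Kyoto→Sendai: 4 + 10 + 12 = 26
Hiroshima→Nagoya→Osaka→Sendai: 2 + 13 + 18 = 33
Best route has total 16 mi.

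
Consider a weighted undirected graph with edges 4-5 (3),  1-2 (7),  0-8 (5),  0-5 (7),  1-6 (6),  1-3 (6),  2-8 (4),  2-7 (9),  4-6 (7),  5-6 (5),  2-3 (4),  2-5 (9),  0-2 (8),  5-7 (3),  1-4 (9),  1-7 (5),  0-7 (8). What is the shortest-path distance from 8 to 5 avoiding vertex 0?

13

A few of the 8→5 routes:
8-2-3-1-7-5: 4 + 4 + 6 + 5 + 3 = 22
8-2-1-7-5: 4 + 7 + 5 + 3 = 19
8-2-7-5: 4 + 9 + 3 = 16
8-2-1-6-5: 4 + 7 + 6 + 5 = 22
8-2-1-4-5: 4 + 7 + 9 + 3 = 23
8-2-5: 4 + 9 = 13
Shortest: 13.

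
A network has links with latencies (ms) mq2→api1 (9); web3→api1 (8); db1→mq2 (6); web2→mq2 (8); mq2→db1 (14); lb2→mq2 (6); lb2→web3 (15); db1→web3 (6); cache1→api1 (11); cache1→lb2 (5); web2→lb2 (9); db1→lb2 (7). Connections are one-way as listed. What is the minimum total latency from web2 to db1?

22

Paths from web2 to db1:
web2 → lb2 → mq2 → db1: 9 + 6 + 14 = 29
web2 → mq2 → db1: 8 + 14 = 22
The minimum is 22 ms.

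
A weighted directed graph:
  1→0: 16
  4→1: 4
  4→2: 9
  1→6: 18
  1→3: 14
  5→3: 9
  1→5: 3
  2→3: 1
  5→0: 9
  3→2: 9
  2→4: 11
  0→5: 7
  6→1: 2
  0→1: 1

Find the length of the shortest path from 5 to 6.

Candidate routes:
5-0-1-6: 9 + 1 + 18 = 28
5-3-2-4-1-6: 9 + 9 + 11 + 4 + 18 = 51
Shortest: 28.

28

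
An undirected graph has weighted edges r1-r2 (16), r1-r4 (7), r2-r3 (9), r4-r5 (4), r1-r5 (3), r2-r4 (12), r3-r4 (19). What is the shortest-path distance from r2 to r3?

Paths from r2 to r3:
r2 - r1 - r5 - r4 - r3: 16 + 3 + 4 + 19 = 42
r2 - r3: 9
r2 - r4 - r3: 12 + 19 = 31
r2 - r1 - r4 - r3: 16 + 7 + 19 = 42
Shortest: 9.

9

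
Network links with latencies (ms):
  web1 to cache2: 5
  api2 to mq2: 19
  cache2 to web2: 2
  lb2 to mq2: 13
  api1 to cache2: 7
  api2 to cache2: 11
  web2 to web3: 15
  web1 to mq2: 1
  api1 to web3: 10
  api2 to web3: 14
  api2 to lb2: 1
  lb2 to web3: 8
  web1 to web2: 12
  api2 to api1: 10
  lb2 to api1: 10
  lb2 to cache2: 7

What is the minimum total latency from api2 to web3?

Some routes from api2 to web3:
api2 -> lb2 -> cache2 -> api1 -> web3: 1 + 7 + 7 + 10 = 25
api2 -> lb2 -> api1 -> web3: 1 + 10 + 10 = 21
api2 -> web3: 14
api2 -> lb2 -> web3: 1 + 8 = 9
api2 -> api1 -> web3: 10 + 10 = 20
api2 -> lb2 -> cache2 -> web2 -> web3: 1 + 7 + 2 + 15 = 25
The minimum is 9 ms.

9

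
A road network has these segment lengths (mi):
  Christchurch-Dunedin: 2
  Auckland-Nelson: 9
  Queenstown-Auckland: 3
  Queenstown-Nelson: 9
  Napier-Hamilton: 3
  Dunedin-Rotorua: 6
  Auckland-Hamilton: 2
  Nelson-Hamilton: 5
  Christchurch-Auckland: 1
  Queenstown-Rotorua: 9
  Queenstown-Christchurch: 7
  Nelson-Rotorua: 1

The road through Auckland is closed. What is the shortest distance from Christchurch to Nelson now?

Paths from Christchurch to Nelson avoiding Auckland:
Christchurch → Dunedin → Rotorua → Nelson: 2 + 6 + 1 = 9
Christchurch → Queenstown → Rotorua → Nelson: 7 + 9 + 1 = 17
Christchurch → Dunedin → Rotorua → Queenstown → Nelson: 2 + 6 + 9 + 9 = 26
Christchurch → Queenstown → Nelson: 7 + 9 = 16
The minimum is 9 mi.

9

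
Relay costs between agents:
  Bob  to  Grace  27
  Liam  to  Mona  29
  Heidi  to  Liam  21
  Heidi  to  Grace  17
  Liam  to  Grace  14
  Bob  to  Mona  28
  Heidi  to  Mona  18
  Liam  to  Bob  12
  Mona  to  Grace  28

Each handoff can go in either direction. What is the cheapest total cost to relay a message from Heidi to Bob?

33

Checking several routes:
Heidi -> Mona -> Bob: 18 + 28 = 46
Heidi -> Liam -> Bob: 21 + 12 = 33
Heidi -> Grace -> Liam -> Bob: 17 + 14 + 12 = 43
Heidi -> Grace -> Bob: 17 + 27 = 44
Best route has total 33.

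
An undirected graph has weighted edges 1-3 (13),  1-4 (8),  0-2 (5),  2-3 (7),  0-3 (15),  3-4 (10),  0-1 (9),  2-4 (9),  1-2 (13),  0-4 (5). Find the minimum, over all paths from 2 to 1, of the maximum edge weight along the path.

Checking several routes:
2→0→4→1: max(5, 5, 8) = 8
2→0→1: max(5, 9) = 9
2→3→4→0→1: max(7, 10, 5, 9) = 10
2→4→1: max(9, 8) = 9
2→4→0→1: max(9, 5, 9) = 9
Best route has worst link 8.

8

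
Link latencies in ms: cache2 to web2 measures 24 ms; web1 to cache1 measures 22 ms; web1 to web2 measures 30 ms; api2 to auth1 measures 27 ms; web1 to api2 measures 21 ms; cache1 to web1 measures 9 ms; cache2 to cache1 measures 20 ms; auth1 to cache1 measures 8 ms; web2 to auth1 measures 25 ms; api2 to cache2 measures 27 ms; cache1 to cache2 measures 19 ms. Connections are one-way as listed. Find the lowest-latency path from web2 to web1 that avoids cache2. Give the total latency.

Candidate routes:
web2 - auth1 - cache1 - web1: 25 + 8 + 9 = 42
Best route has total 42 ms.

42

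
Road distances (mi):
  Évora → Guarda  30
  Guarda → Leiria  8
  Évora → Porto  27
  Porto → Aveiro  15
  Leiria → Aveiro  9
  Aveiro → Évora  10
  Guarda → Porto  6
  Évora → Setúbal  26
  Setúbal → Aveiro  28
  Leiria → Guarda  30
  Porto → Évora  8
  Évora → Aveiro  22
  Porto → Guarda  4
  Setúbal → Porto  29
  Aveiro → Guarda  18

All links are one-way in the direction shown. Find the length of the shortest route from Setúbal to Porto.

Routes from Setúbal to Porto:
Setúbal -> Porto: 29
Setúbal -> Aveiro -> Évora -> Porto: 28 + 10 + 27 = 65
Setúbal -> Aveiro -> Évora -> Guarda -> Porto: 28 + 10 + 30 + 6 = 74
Setúbal -> Aveiro -> Guarda -> Porto: 28 + 18 + 6 = 52
Best route has total 29 mi.

29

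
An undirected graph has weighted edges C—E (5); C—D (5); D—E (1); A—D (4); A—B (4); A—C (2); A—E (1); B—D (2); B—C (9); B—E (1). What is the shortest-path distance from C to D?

4

Some routes from C to D:
C→A→E→B→D: 2 + 1 + 1 + 2 = 6
C→A→D: 2 + 4 = 6
C→D: 5
C→A→E→D: 2 + 1 + 1 = 4
Shortest: 4.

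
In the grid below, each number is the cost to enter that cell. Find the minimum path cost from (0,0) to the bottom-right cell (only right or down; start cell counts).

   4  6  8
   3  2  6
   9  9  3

18

One optimal route is r0c0 → r1c0 → r1c1 → r1c2 → r2c2.
Its cost is 4 + 3 + 2 + 6 + 3 = 18.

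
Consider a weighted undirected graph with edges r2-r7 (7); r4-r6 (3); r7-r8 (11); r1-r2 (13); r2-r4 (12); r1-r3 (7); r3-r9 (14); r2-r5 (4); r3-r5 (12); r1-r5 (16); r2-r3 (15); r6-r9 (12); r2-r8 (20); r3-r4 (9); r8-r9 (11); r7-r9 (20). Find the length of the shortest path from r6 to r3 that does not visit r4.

26

Some routes from r6 to r3 avoiding r4:
r6 → r9 → r7 → r2 → r5 → r3: 12 + 20 + 7 + 4 + 12 = 55
r6 → r9 → r3: 12 + 14 = 26
r6 → r9 → r7 → r2 → r3: 12 + 20 + 7 + 15 = 54
r6 → r9 → r8 → r7 → r2 → r3: 12 + 11 + 11 + 7 + 15 = 56
Shortest: 26.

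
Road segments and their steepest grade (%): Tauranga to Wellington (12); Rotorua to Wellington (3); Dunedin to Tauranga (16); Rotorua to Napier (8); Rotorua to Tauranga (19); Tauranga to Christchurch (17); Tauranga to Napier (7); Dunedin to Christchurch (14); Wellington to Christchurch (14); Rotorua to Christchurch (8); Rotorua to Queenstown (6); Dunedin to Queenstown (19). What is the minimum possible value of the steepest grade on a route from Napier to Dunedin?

14

Some routes from Napier to Dunedin:
Napier-Rotorua-Wellington-Christchurch-Dunedin: max(8, 3, 14, 14) = 14
Napier-Tauranga-Wellington-Christchurch-Dunedin: max(7, 12, 14, 14) = 14
Napier-Rotorua-Christchurch-Dunedin: max(8, 8, 14) = 14
Napier-Tauranga-Wellington-Rotorua-Christchurch-Dunedin: max(7, 12, 3, 8, 14) = 14
The minimum achievable maximum is 14%.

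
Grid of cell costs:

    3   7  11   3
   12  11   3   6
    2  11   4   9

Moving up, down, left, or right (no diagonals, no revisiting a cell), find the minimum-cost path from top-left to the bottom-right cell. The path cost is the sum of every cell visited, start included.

Cheapest: [0,0] → [0,1] → [0,2] → [1,2] → [2,2] → [2,3]
  3 + 7 + 11 + 3 + 4 + 9 = 37

37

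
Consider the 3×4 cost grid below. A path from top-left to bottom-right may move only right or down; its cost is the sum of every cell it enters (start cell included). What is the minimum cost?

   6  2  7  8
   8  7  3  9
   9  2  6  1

24

Cheapest: (0,0) → (0,1) → (1,1) → (2,1) → (2,2) → (2,3)
  6 + 2 + 7 + 2 + 6 + 1 = 24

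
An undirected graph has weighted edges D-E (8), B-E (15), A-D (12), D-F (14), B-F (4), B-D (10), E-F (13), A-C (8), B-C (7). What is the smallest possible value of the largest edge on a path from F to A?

8

A few of the F→A routes:
F → E → D → A: max(13, 8, 12) = 13
F → B → D → A: max(4, 10, 12) = 12
F → B → C → A: max(4, 7, 8) = 8
Smallest bottleneck: 8.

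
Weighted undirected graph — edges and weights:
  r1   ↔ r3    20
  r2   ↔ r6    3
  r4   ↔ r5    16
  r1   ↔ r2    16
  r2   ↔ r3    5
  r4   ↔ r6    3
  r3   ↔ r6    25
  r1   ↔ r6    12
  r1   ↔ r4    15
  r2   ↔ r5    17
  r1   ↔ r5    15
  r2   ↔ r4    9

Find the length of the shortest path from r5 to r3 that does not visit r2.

Some routes from r5 to r3 avoiding r2:
r5 - r4 - r1 - r3: 16 + 15 + 20 = 51
r5 - r1 - r3: 15 + 20 = 35
r5 - r4 - r6 - r1 - r3: 16 + 3 + 12 + 20 = 51
r5 - r4 - r6 - r3: 16 + 3 + 25 = 44
The minimum is 35.

35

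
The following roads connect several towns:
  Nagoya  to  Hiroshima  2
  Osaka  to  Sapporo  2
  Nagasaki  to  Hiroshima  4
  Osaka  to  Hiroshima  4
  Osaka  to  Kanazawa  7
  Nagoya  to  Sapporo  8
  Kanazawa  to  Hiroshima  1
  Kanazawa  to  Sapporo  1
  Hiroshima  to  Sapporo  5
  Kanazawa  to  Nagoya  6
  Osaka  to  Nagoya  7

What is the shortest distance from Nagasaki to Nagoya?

Comparing a few candidate routes:
Nagasaki-Hiroshima-Kanazawa-Sapporo-Nagoya: 4 + 1 + 1 + 8 = 14
Nagasaki-Hiroshima-Kanazawa-Sapporo-Osaka-Nagoya: 4 + 1 + 1 + 2 + 7 = 15
Nagasaki-Hiroshima-Kanazawa-Nagoya: 4 + 1 + 6 = 11
Nagasaki-Hiroshima-Osaka-Nagoya: 4 + 4 + 7 = 15
Nagasaki-Hiroshima-Nagoya: 4 + 2 = 6
The minimum is 6.

6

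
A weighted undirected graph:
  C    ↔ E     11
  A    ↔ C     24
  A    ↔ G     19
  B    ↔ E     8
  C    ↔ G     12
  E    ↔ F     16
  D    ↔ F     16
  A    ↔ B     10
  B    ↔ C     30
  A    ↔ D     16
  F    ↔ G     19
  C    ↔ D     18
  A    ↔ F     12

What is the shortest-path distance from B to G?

Some routes from B to G:
B → E → C → G: 8 + 11 + 12 = 31
B → C → G: 30 + 12 = 42
B → A → G: 10 + 19 = 29
B → A → F → G: 10 + 12 + 19 = 41
Shortest: 29.

29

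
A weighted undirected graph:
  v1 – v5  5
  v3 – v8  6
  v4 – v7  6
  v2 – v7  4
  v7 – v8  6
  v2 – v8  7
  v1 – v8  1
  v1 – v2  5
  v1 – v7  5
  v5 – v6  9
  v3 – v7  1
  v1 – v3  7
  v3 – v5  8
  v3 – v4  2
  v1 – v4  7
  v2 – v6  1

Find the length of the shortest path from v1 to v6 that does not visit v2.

14

A few of the v1→v6 routes:
v1 - v8 - v3 - v5 - v6: 1 + 6 + 8 + 9 = 24
v1 - v5 - v6: 5 + 9 = 14
v1 - v3 - v5 - v6: 7 + 8 + 9 = 24
v1 - v7 - v3 - v5 - v6: 5 + 1 + 8 + 9 = 23
Shortest: 14.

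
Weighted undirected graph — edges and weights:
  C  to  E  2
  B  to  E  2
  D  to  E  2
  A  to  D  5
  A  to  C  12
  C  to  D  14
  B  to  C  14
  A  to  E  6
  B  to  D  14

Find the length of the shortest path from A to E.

A few of the A→E routes:
A -> C -> E: 12 + 2 = 14
A -> D -> E: 5 + 2 = 7
A -> E: 6
The minimum is 6.

6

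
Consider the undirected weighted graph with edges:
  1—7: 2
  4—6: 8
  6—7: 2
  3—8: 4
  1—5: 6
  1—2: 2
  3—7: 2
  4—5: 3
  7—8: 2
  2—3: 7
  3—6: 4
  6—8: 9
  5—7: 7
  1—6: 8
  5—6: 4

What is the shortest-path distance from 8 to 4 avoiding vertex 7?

Comparing a few candidate routes:
8-3-6-4: 4 + 4 + 8 = 16
8-3-6-1-5-4: 4 + 4 + 8 + 6 + 3 = 25
8-3-2-1-5-4: 4 + 7 + 2 + 6 + 3 = 22
8-3-6-5-4: 4 + 4 + 4 + 3 = 15
8-6-5-4: 9 + 4 + 3 = 16
8-6-4: 9 + 8 = 17
Shortest: 15.

15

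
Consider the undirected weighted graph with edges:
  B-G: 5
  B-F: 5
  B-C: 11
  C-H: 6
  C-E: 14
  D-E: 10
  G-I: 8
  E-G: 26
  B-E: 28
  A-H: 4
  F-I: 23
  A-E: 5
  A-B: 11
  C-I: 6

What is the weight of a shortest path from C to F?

Comparing a few candidate routes:
C → I → F: 6 + 23 = 29
C → B → G → I → F: 11 + 5 + 8 + 23 = 47
C → B → F: 11 + 5 = 16
C → E → A → B → F: 14 + 5 + 11 + 5 = 35
C → I → G → B → F: 6 + 8 + 5 + 5 = 24
C → H → A → B → F: 6 + 4 + 11 + 5 = 26
The minimum is 16.

16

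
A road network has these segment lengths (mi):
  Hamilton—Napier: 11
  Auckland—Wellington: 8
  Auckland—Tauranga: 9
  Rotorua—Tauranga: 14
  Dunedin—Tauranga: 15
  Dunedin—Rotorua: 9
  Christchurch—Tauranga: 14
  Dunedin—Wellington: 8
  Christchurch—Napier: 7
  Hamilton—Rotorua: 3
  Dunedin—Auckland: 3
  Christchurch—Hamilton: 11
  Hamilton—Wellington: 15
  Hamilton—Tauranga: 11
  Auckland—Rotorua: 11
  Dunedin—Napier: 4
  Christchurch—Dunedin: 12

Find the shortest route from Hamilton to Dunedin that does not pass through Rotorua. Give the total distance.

15

Checking several routes:
Hamilton→Napier→Dunedin: 11 + 4 = 15
Hamilton→Christchurch→Napier→Dunedin: 11 + 7 + 4 = 22
Hamilton→Tauranga→Dunedin: 11 + 15 = 26
Hamilton→Tauranga→Auckland→Dunedin: 11 + 9 + 3 = 23
Hamilton→Wellington→Dunedin: 15 + 8 = 23
Hamilton→Christchurch→Dunedin: 11 + 12 = 23
Shortest: 15 mi.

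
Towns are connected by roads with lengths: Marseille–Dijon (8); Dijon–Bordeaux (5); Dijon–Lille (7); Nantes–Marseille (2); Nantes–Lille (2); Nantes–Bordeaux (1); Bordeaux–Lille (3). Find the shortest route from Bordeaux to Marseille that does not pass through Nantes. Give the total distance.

Paths from Bordeaux to Marseille avoiding Nantes:
Bordeaux -> Lille -> Dijon -> Marseille: 3 + 7 + 8 = 18
Bordeaux -> Dijon -> Marseille: 5 + 8 = 13
The minimum is 13.

13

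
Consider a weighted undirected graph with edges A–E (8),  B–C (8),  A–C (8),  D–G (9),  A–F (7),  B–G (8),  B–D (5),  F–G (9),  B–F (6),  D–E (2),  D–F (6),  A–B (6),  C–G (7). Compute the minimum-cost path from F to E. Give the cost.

8

Checking several routes:
F -> B -> D -> E: 6 + 5 + 2 = 13
F -> A -> E: 7 + 8 = 15
F -> G -> D -> E: 9 + 9 + 2 = 20
F -> B -> A -> E: 6 + 6 + 8 = 20
F -> A -> B -> D -> E: 7 + 6 + 5 + 2 = 20
F -> D -> E: 6 + 2 = 8
Best route has total 8.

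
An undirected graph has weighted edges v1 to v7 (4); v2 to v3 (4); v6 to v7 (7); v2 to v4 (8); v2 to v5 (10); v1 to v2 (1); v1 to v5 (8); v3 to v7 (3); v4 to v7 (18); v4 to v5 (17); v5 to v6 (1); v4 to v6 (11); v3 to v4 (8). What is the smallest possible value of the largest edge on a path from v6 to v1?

7

Comparing a few candidate routes:
v6→v5→v2→v4→v3→v7→v1: max(1, 10, 8, 8, 3, 4) = 10
v6→v5→v2→v3→v7→v1: max(1, 10, 4, 3, 4) = 10
v6→v7→v1: max(7, 4) = 7
v6→v5→v1: max(1, 8) = 8
v6→v7→v3→v2→v1: max(7, 3, 4, 1) = 7
v6→v7→v3→v4→v2→v1: max(7, 3, 8, 8, 1) = 8
Smallest bottleneck: 7.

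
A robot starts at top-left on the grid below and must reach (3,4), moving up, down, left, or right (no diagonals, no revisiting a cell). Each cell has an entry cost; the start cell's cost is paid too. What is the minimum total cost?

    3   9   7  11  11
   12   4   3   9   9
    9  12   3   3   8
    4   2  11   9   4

37

One optimal route is r0c0 → r0c1 → r1c1 → r1c2 → r2c2 → r2c3 → r2c4 → r3c4.
Its cost is 3 + 9 + 4 + 3 + 3 + 3 + 8 + 4 = 37.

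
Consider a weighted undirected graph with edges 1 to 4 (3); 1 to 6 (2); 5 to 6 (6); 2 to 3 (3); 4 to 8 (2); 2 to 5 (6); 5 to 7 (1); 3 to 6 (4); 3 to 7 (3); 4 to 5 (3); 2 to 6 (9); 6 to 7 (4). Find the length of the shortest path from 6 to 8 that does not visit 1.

Comparing a few candidate routes:
6 -> 3 -> 7 -> 5 -> 4 -> 8: 4 + 3 + 1 + 3 + 2 = 13
6 -> 5 -> 4 -> 8: 6 + 3 + 2 = 11
6 -> 7 -> 5 -> 4 -> 8: 4 + 1 + 3 + 2 = 10
Best route has total 10.

10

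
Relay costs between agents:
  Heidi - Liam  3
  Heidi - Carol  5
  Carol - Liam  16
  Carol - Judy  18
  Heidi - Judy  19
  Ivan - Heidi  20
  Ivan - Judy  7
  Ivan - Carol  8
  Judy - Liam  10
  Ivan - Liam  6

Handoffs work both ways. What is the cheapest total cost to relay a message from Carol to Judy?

15

Comparing a few candidate routes:
Carol-Judy: 18
Carol-Ivan-Judy: 8 + 7 = 15
Carol-Heidi-Judy: 5 + 19 = 24
Carol-Heidi-Liam-Ivan-Judy: 5 + 3 + 6 + 7 = 21
Carol-Heidi-Liam-Judy: 5 + 3 + 10 = 18
Carol-Ivan-Liam-Judy: 8 + 6 + 10 = 24
Best route has total 15.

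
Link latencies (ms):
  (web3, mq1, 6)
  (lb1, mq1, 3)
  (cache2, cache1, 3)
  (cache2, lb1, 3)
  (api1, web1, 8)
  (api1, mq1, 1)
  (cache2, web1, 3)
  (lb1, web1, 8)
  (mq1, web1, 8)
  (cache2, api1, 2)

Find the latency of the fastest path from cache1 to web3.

A few of the cache1→web3 routes:
cache1→cache2→lb1→mq1→web3: 3 + 3 + 3 + 6 = 15
cache1→cache2→web1→api1→mq1→web3: 3 + 3 + 8 + 1 + 6 = 21
cache1→cache2→web1→mq1→web3: 3 + 3 + 8 + 6 = 20
cache1→cache2→api1→mq1→web3: 3 + 2 + 1 + 6 = 12
cache1→cache2→web1→lb1→mq1→web3: 3 + 3 + 8 + 3 + 6 = 23
Shortest: 12 ms.

12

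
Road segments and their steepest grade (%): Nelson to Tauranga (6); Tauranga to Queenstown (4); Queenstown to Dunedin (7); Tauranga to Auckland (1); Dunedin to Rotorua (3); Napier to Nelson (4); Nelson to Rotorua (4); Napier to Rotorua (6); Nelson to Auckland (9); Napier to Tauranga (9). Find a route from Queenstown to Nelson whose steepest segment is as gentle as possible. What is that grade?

6

Some routes from Queenstown to Nelson:
Queenstown -> Dunedin -> Rotorua -> Napier -> Tauranga -> Auckland -> Nelson: max(7, 3, 6, 9, 1, 9) = 9
Queenstown -> Dunedin -> Rotorua -> Napier -> Nelson: max(7, 3, 6, 4) = 7
Queenstown -> Dunedin -> Rotorua -> Nelson: max(7, 3, 4) = 7
Queenstown -> Tauranga -> Nelson: max(4, 6) = 6
Best route has worst link 6%.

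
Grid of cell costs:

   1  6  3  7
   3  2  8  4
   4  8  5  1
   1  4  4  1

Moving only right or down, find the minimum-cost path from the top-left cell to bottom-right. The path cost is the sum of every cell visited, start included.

18

Best path: r0c0 r1c0 r2c0 r3c0 r3c1 r3c2 r3c3
Cost: 1 + 3 + 4 + 1 + 4 + 4 + 1 = 18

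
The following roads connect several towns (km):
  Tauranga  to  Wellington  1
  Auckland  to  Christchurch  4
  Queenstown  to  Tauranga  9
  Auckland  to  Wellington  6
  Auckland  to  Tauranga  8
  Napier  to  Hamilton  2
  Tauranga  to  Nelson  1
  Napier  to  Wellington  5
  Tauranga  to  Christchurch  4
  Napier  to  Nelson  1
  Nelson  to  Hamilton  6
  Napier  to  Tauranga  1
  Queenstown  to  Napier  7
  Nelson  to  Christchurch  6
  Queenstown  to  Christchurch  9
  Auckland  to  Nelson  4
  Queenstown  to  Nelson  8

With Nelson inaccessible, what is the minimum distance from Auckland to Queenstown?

13

Checking several routes:
Auckland-Christchurch-Queenstown: 4 + 9 = 13
Auckland-Christchurch-Tauranga-Napier-Queenstown: 4 + 4 + 1 + 7 = 16
Auckland-Wellington-Tauranga-Queenstown: 6 + 1 + 9 = 16
Auckland-Tauranga-Napier-Queenstown: 8 + 1 + 7 = 16
Auckland-Wellington-Tauranga-Napier-Queenstown: 6 + 1 + 1 + 7 = 15
Auckland-Tauranga-Queenstown: 8 + 9 = 17
Shortest: 13 km.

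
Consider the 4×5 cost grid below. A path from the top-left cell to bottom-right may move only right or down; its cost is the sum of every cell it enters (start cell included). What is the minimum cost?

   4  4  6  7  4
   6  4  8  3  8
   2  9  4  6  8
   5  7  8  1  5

Best path: r0c0 r0c1 r1c1 r1c2 r1c3 r2c3 r3c3 r3c4
Cost: 4 + 4 + 4 + 8 + 3 + 6 + 1 + 5 = 35

35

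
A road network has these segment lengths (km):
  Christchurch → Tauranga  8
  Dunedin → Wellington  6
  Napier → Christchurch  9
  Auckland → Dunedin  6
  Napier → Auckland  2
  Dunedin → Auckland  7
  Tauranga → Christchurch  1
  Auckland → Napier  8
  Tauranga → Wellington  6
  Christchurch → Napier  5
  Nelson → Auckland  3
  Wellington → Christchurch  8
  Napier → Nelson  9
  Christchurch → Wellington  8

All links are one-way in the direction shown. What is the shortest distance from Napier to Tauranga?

17

Routes from Napier to Tauranga:
Napier - Auckland - Dunedin - Wellington - Christchurch - Tauranga: 2 + 6 + 6 + 8 + 8 = 30
Napier - Christchurch - Tauranga: 9 + 8 = 17
Napier - Nelson - Auckland - Dunedin - Wellington - Christchurch - Tauranga: 9 + 3 + 6 + 6 + 8 + 8 = 40
The minimum is 17 km.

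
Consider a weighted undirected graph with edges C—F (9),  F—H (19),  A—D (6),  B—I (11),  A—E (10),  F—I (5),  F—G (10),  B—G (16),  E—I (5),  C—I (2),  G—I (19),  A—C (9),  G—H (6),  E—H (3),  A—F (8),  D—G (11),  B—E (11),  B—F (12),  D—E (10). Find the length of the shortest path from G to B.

Checking several routes:
G -> I -> B: 19 + 11 = 30
G -> F -> B: 10 + 12 = 22
G -> H -> E -> B: 6 + 3 + 11 = 20
G -> B: 16
G -> H -> E -> I -> B: 6 + 3 + 5 + 11 = 25
G -> F -> I -> B: 10 + 5 + 11 = 26
Shortest: 16.

16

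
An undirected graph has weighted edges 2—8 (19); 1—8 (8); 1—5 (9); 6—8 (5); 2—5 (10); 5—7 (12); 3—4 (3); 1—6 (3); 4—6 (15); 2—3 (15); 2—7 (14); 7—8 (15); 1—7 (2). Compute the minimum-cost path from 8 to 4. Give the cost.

Checking several routes:
8-6-1-7-2-3-4: 5 + 3 + 2 + 14 + 15 + 3 = 42
8-1-6-4: 8 + 3 + 15 = 26
8-7-1-6-4: 15 + 2 + 3 + 15 = 35
8-1-7-2-3-4: 8 + 2 + 14 + 15 + 3 = 42
8-2-3-4: 19 + 15 + 3 = 37
8-6-4: 5 + 15 = 20
The minimum is 20.

20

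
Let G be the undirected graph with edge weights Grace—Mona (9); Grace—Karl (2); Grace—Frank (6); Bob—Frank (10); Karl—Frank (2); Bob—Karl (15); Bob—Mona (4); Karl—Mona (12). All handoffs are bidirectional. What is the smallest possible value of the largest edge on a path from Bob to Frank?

Checking several routes:
Bob-Mona-Karl-Grace-Frank: max(4, 12, 2, 6) = 12
Bob-Mona-Grace-Karl-Frank: max(4, 9, 2, 2) = 9
Bob-Mona-Grace-Frank: max(4, 9, 6) = 9
Bob-Frank: max(10) = 10
Best route has worst link 9.

9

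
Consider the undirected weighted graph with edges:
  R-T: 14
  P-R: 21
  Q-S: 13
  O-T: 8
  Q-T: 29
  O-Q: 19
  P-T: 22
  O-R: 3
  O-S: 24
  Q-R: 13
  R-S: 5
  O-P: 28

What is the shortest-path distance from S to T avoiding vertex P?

Comparing a few candidate routes:
S→R→T: 5 + 14 = 19
S→R→O→T: 5 + 3 + 8 = 16
S→Q→R→O→T: 13 + 13 + 3 + 8 = 37
S→O→T: 24 + 8 = 32
S→Q→R→T: 13 + 13 + 14 = 40
Shortest: 16.

16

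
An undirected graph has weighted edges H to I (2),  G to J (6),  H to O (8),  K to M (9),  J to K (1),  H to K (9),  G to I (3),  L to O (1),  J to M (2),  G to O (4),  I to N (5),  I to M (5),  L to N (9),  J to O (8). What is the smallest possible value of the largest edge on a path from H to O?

4

A few of the H→O routes:
H -> I -> G -> J -> O: max(2, 3, 6, 8) = 8
H -> I -> N -> L -> O: max(2, 5, 9, 1) = 9
H -> I -> M -> J -> G -> O: max(2, 5, 2, 6, 4) = 6
H -> I -> M -> J -> O: max(2, 5, 2, 8) = 8
H -> I -> G -> O: max(2, 3, 4) = 4
H -> O: max(8) = 8
The minimum achievable maximum is 4.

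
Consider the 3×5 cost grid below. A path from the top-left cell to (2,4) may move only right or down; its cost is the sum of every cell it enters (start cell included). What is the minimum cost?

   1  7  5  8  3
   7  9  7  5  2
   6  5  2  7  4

Cheapest: r0c0 → r0c1 → r0c2 → r0c3 → r0c4 → r1c4 → r2c4
  1 + 7 + 5 + 8 + 3 + 2 + 4 = 30

30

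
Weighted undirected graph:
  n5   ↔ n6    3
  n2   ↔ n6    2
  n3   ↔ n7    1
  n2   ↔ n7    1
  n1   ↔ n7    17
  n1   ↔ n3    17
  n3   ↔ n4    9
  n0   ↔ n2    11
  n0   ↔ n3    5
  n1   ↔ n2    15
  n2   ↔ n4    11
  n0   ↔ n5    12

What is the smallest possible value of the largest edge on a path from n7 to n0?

5

Some routes from n7 to n0:
n7-n2-n0: max(1, 11) = 11
n7-n3-n4-n2-n0: max(1, 9, 11, 11) = 11
n7-n3-n0: max(1, 5) = 5
Smallest bottleneck: 5.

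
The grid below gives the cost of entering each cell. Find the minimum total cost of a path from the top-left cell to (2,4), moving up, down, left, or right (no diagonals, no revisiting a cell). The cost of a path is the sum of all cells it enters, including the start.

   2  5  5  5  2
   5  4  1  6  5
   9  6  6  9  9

32

Cheapest: r0c0 -> r0c1 -> r1c1 -> r1c2 -> r1c3 -> r1c4 -> r2c4
  2 + 5 + 4 + 1 + 6 + 5 + 9 = 32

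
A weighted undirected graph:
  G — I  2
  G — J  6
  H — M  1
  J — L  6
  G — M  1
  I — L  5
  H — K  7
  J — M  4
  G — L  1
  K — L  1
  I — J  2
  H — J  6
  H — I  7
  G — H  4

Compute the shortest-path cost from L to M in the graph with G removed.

Comparing a few candidate routes:
L → J → M: 6 + 4 = 10
L → I → J → M: 5 + 2 + 4 = 11
L → K → H → M: 1 + 7 + 1 = 9
Best route has total 9.

9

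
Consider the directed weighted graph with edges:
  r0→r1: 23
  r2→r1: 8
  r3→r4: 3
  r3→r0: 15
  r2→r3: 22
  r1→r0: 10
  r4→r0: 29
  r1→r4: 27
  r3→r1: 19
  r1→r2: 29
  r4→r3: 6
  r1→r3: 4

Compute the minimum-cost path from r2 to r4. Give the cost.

A few of the r2→r4 routes:
r2 -> r1 -> r3 -> r4: 8 + 4 + 3 = 15
r2 -> r1 -> r4: 8 + 27 = 35
r2 -> r3 -> r4: 22 + 3 = 25
Best route has total 15.

15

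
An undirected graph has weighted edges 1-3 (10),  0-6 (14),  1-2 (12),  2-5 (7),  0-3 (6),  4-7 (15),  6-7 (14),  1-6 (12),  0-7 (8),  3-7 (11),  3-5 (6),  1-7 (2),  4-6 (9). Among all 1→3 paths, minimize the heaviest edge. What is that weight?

Some routes from 1 to 3:
1 -> 7 -> 6 -> 0 -> 3: max(2, 14, 14, 6) = 14
1 -> 7 -> 0 -> 3: max(2, 8, 6) = 8
1 -> 2 -> 5 -> 3: max(12, 7, 6) = 12
1 -> 3: max(10) = 10
1 -> 7 -> 3: max(2, 11) = 11
Smallest bottleneck: 8.

8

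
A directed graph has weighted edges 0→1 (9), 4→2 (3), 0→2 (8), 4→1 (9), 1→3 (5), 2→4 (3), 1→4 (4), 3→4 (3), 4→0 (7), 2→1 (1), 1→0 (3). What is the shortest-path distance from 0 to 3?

14

Paths from 0 to 3:
0-1-3: 9 + 5 = 14
0-2-1-3: 8 + 1 + 5 = 14
0-2-4-1-3: 8 + 3 + 9 + 5 = 25
Shortest: 14.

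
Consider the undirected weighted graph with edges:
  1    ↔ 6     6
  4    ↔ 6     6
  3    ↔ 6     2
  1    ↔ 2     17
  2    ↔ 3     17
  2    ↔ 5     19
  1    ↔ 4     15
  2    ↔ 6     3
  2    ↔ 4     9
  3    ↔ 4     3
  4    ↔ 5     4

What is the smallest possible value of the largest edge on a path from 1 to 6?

Checking several routes:
1-4-6: max(15, 6) = 15
1-6: max(6) = 6
1-4-2-6: max(15, 9, 3) = 15
1-4-2-3-6: max(15, 9, 17, 2) = 17
1-4-3-6: max(15, 3, 2) = 15
The minimum achievable maximum is 6.

6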